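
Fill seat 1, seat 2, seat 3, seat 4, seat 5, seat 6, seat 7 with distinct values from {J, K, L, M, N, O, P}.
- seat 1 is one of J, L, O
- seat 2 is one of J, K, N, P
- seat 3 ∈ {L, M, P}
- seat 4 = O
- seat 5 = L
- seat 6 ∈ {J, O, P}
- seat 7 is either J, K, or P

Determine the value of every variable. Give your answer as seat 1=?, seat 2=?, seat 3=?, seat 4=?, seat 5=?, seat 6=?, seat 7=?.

seat 1=J, seat 2=N, seat 3=M, seat 4=O, seat 5=L, seat 6=P, seat 7=K

seat 4 has just one choice, so seat 4 = O. Strike O from seat 1, seat 6.
That leaves seat 5 = L. Strike L from seat 1, seat 3.
That leaves seat 1 = J. Eliminate J elsewhere: seat 2, seat 6, seat 7.
That leaves seat 6 = P. So seat 2, seat 3, seat 7 can't be P.
seat 7's domain is down to {K}, so seat 7 = K. Strike K from seat 2.
seat 2's domain is down to {N}, so seat 2 = N.
seat 3 has just one choice, so seat 3 = M.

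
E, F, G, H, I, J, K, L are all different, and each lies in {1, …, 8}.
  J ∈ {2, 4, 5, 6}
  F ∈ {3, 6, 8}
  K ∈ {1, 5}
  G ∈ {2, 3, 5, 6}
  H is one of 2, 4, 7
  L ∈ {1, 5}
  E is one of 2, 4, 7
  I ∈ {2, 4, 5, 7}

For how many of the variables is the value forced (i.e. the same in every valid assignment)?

3

Among the 8 variables, 8 fits only F (and all 8 values in {1, 2, 3, 4, 5, 6, 7, 8} must be used), so F = 8.
Among the 7 still-open variables, 3 fits only G (and all 7 values in {1, 2, 3, 4, 5, 6, 7} must be used), so G = 3.
The 6 still-open variables together cover exactly {1, 2, 4, 5, 6, 7} — 6 values for 6 variables — and 6 appears only in J's list, so J = 6.
K and L between them cover only {1, 5} — a naked pair. Remove those values from I.
Determined: F=8, G=3, J=6. The other variables each still have more than one consistent value. That makes 3.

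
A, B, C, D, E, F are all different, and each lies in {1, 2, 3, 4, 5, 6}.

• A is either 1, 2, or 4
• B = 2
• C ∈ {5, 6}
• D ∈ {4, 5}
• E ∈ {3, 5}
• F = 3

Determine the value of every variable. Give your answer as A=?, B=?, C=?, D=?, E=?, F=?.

A=1, B=2, C=6, D=4, E=5, F=3

B must be 2 (only option left). Strike 2 from A.
F has just one choice, so F = 3. Strike 3 from E.
That leaves E = 5. So C, D can't be 5.
C must be 6 (only option left).
D's domain is down to {4}, so D = 4. Eliminate 4 elsewhere: A.
A must be 1 (only option left).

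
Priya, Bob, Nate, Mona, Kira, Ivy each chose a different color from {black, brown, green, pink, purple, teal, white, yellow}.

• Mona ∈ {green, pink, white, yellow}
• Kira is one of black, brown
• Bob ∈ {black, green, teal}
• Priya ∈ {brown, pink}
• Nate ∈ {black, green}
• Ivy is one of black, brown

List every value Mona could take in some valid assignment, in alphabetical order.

Kira and Ivy share exactly the 2 values {black, brown}; by pigeonhole those values go to them, so strike black, brown from Priya, Bob, Nate.
Priya's domain is down to {pink}, so Priya = pink. Strike pink from Mona.
Nate has just one choice, so Nate = green. So Bob, Mona can't be green.
Bob must be teal (only option left).
No further eliminations apply; Mona can still be any of white, yellow.

white, yellow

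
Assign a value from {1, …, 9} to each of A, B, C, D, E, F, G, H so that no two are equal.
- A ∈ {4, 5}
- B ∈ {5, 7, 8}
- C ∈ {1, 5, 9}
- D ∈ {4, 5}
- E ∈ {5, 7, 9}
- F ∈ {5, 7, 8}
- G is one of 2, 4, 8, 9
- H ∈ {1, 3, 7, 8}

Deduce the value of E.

9

The 8 variables draw from only 8 values {1, 2, 3, 4, 5, 7, 8, 9}, so each is used; only G can be 2, hence G = 2.
The 7 still-open variables draw from only 7 values {1, 3, 4, 5, 7, 8, 9}, so each is used; only H can be 3, hence H = 3.
Among the 6 still-open variables, 1 fits only C (and all 6 values in {1, 4, 5, 7, 8, 9} must be used), so C = 1.
The 5 still-open variables draw from only 5 values {4, 5, 7, 8, 9}, so each is used; only E can be 9, hence E = 9.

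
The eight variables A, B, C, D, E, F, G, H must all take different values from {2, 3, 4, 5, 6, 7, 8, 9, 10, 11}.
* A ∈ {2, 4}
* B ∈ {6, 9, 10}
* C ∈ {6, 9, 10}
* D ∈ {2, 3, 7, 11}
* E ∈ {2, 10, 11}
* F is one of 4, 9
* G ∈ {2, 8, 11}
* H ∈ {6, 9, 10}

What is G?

8

B, C, H between them cover only {6, 9, 10} — a naked triple. Remove those values from E, F.
F has just one choice, so F = 4. Remove 4 from A.
A must be 2 (only option left). So D, E, G can't be 2.
That leaves E = 11. Remove 11 from D, G.
So G = 8.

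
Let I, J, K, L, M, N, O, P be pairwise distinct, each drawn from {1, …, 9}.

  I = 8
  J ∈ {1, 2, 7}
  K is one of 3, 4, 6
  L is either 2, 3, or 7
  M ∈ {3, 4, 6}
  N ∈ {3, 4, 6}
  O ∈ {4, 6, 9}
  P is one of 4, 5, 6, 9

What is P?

5

I must be 8 (only option left).
The 3 variables K, M, N are confined to {3, 4, 6}, which locks those values in; drop them from L, O, P.
O's domain is down to {9}, so O = 9. So P can't be 9.
So P = 5.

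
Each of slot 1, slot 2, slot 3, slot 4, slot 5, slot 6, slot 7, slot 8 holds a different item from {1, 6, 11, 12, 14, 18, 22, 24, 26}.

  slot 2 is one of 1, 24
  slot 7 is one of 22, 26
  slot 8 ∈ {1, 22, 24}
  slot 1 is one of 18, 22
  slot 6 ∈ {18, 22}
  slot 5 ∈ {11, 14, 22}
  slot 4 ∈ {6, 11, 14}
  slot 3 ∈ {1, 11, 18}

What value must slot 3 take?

11

The 8 variables together cover exactly {1, 6, 11, 14, 18, 22, 24, 26} — 8 values for 8 variables — and 6 appears only in slot 4's list, so slot 4 = 6.
Among the 7 still-open variables, 14 fits only slot 5 (and all 7 values in {1, 11, 14, 18, 22, 24, 26} must be used), so slot 5 = 14.
The 6 still-open variables draw from only 6 values {1, 11, 18, 22, 24, 26}, so each is used; only slot 3 can be 11, hence slot 3 = 11.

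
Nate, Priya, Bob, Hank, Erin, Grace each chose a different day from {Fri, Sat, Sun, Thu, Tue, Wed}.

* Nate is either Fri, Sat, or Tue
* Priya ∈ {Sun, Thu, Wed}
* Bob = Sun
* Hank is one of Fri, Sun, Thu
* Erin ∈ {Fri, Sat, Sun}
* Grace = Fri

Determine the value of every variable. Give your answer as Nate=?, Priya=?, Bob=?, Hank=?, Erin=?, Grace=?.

Bob's domain is down to {Sun}, so Bob = Sun. Strike Sun from Priya, Hank, Erin.
Grace has just one choice, so Grace = Fri. So Nate, Hank, Erin can't be Fri.
Hank's domain is down to {Thu}, so Hank = Thu. Eliminate Thu elsewhere: Priya.
That leaves Erin = Sat. Remove Sat from Nate.
Nate has just one choice, so Nate = Tue.
That leaves Priya = Wed.

Nate=Tue, Priya=Wed, Bob=Sun, Hank=Thu, Erin=Sat, Grace=Fri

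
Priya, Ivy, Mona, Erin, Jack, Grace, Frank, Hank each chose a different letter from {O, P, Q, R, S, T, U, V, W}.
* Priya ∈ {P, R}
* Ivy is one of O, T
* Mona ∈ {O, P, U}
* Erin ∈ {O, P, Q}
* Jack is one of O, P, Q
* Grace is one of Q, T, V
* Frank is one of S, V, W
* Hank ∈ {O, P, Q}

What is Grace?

V

Erin, Jack, Hank share exactly the 3 values {O, P, Q}; by pigeonhole those values go to them, so strike O, P, Q from Priya, Ivy, Mona, Grace.
That leaves Priya = R.
That leaves Ivy = T. Strike T from Grace.
So Grace = V.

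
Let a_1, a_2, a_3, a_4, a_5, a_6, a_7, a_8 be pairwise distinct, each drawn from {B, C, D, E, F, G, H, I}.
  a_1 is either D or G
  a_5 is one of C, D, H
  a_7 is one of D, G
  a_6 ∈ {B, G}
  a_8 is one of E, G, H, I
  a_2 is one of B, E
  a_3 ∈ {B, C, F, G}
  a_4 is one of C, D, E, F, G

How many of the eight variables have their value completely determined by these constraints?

Among the 8 variables, I fits only a_8 (and all 8 values in {B, C, D, E, F, G, H, I} must be used), so a_8 = I.
The 7 still-open variables draw from only 7 values {B, C, D, E, F, G, H}, so each is used; only a_5 can be H, hence a_5 = H.
a_1 and a_7 between them cover only {D, G} — a naked pair. Remove those values from a_3, a_4, a_6.
That leaves a_6 = B. So a_2, a_3 can't be B.
a_2 has just one choice, so a_2 = E. Remove E from a_4.
Determined: a_2=E, a_5=H, a_6=B, a_8=I. The other variables each still have more than one consistent value. That makes 4.

4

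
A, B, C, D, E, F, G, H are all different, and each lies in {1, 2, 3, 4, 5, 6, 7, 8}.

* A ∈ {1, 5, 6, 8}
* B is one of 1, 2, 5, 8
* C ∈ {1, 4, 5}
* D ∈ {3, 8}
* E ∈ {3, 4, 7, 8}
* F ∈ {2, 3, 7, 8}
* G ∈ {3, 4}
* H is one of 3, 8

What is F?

2

Among the 8 variables, 6 fits only A (and all 8 values in {1, 2, 3, 4, 5, 6, 7, 8} must be used), so A = 6.
The 2 variables D and H are confined to {3, 8}, which locks those values in; drop them from B, E, F, G.
G's domain is down to {4}, so G = 4. Eliminate 4 elsewhere: C, E.
That leaves E = 7. Remove 7 from F.
So F = 2.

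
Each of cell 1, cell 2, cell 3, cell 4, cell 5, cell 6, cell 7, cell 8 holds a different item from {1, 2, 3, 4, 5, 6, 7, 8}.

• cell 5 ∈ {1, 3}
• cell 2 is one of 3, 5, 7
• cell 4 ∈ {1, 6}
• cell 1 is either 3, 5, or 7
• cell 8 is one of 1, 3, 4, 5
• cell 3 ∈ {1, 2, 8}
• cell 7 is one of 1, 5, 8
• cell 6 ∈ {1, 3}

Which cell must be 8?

Among the 8 variables, 2 fits only cell 3 (and all 8 values in {1, 2, 3, 4, 5, 6, 7, 8} must be used), so cell 3 = 2.
The 7 still-open variables draw from only 7 values {1, 3, 4, 5, 6, 7, 8}, so each is used; only cell 8 can be 4, hence cell 8 = 4.
Among the 6 still-open variables, 6 fits only cell 4 (and all 6 values in {1, 3, 5, 6, 7, 8} must be used), so cell 4 = 6.
Among the 5 still-open variables, 8 fits only cell 7 (and all 5 values in {1, 3, 5, 7, 8} must be used), so cell 7 = 8.

cell 7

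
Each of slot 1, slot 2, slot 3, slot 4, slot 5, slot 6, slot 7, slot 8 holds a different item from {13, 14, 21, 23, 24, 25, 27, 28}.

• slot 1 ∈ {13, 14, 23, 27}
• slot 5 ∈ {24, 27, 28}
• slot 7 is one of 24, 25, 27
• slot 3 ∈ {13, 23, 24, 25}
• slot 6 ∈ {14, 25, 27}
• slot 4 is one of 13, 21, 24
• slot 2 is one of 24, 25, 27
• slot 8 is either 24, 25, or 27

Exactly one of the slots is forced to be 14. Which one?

slot 6

The 8 variables together cover exactly {13, 14, 21, 23, 24, 25, 27, 28} — 8 values for 8 variables — and 21 appears only in slot 4's list, so slot 4 = 21.
The 7 still-open variables draw from only 7 values {13, 14, 23, 24, 25, 27, 28}, so each is used; only slot 5 can be 28, hence slot 5 = 28.
slot 2, slot 7, slot 8 between them cover only {24, 25, 27} — a naked triple. Remove those values from slot 1, slot 3, slot 6.
So 14 goes to slot 6.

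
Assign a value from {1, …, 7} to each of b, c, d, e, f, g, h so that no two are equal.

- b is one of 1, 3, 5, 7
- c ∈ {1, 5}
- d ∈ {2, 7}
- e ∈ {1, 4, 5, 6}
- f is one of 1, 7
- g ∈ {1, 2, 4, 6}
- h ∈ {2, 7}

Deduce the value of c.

5

Among the 7 variables, 3 fits only b (and all 7 values in {1, 2, 3, 4, 5, 6, 7} must be used), so b = 3.
The 2 variables d and h are confined to {2, 7}, which locks those values in; drop them from f, g.
f's domain is down to {1}, so f = 1. Remove 1 from c, e, g.
So c = 5.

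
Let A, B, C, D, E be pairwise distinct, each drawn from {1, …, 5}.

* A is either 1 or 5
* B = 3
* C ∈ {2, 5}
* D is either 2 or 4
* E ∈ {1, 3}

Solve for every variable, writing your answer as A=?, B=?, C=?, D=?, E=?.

B's domain is down to {3}, so B = 3. So E can't be 3.
That leaves E = 1. Strike 1 from A.
A's domain is down to {5}, so A = 5. So C can't be 5.
C has just one choice, so C = 2. Strike 2 from D.
D must be 4 (only option left).

A=5, B=3, C=2, D=4, E=1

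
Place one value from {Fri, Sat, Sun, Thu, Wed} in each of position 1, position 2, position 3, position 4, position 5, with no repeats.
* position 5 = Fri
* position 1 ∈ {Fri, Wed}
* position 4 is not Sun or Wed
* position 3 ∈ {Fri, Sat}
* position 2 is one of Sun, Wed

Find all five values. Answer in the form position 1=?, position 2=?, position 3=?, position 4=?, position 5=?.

position 5's domain is down to {Fri}, so position 5 = Fri. Strike Fri from position 1, position 3, position 4.
position 1's domain is down to {Wed}, so position 1 = Wed. So position 2 can't be Wed.
position 2's domain is down to {Sun}, so position 2 = Sun.
position 3 has just one choice, so position 3 = Sat. Eliminate Sat elsewhere: position 4.
position 4's domain is down to {Thu}, so position 4 = Thu.

position 1=Wed, position 2=Sun, position 3=Sat, position 4=Thu, position 5=Fri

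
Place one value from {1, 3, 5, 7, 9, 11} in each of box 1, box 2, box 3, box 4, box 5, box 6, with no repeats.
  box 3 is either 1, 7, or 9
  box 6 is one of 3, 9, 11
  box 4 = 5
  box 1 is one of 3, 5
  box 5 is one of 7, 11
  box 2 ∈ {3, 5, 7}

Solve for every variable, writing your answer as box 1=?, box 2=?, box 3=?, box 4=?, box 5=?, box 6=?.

box 1=3, box 2=7, box 3=1, box 4=5, box 5=11, box 6=9

box 4's domain is down to {5}, so box 4 = 5. Strike 5 from box 1, box 2.
box 1's domain is down to {3}, so box 1 = 3. So box 2, box 6 can't be 3.
box 2's domain is down to {7}, so box 2 = 7. Eliminate 7 elsewhere: box 3, box 5.
box 5's domain is down to {11}, so box 5 = 11. Eliminate 11 elsewhere: box 6.
box 6 must be 9 (only option left). Remove 9 from box 3.
box 3 has just one choice, so box 3 = 1.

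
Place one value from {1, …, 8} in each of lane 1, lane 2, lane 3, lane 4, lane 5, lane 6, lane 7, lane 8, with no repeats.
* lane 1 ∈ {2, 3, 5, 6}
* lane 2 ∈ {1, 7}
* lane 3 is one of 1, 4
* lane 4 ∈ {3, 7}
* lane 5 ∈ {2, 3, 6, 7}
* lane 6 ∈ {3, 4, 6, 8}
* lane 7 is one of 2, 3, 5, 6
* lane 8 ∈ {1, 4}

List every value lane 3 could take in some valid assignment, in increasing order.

The 8 variables draw from only 8 values {1, 2, 3, 4, 5, 6, 7, 8}, so each is used; only lane 6 can be 8, hence lane 6 = 8.
lane 3 and lane 8 share exactly the 2 values {1, 4}; by pigeonhole those values go to them, so strike 1, 4 from lane 2.
lane 2 must be 7 (only option left). Strike 7 from lane 4, lane 5.
lane 4 must be 3 (only option left). Eliminate 3 elsewhere: lane 1, lane 5, lane 7.
No further eliminations apply; lane 3 can still be any of 1, 4.

1, 4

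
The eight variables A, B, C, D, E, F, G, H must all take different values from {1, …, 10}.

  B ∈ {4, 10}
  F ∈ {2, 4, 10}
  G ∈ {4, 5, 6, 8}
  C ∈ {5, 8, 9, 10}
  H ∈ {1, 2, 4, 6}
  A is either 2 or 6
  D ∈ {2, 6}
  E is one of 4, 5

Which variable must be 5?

E

The 8 variables together cover exactly {1, 2, 4, 5, 6, 8, 9, 10} — 8 values for 8 variables — and 1 appears only in H's list, so H = 1.
Among the 7 still-open variables, 9 fits only C (and all 7 values in {2, 4, 5, 6, 8, 9, 10} must be used), so C = 9.
The 6 still-open variables together cover exactly {2, 4, 5, 6, 8, 10} — 6 values for 6 variables — and 8 appears only in G's list, so G = 8.
The 5 still-open variables together cover exactly {2, 4, 5, 6, 10} — 5 values for 5 variables — and 5 appears only in E's list, so E = 5.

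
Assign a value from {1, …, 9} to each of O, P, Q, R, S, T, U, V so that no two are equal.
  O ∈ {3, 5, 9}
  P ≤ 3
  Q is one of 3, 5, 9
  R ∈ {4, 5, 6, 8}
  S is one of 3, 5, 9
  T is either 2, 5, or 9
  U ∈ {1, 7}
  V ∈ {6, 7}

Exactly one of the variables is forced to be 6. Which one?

V

O, Q, S between them cover only {3, 5, 9} — a naked triple. Remove those values from P, R, T.
That leaves T = 2. Eliminate 2 elsewhere: P.
P must be 1 (only option left). Remove 1 from U.
U has just one choice, so U = 7. So V can't be 7.
So 6 goes to V.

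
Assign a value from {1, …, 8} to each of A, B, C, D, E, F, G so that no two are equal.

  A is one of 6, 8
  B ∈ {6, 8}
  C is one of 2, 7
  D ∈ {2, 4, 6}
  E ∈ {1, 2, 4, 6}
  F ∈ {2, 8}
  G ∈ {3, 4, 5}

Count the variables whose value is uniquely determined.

A and B between them cover only {6, 8} — a naked pair. Remove those values from D, E, F.
F must be 2 (only option left). Remove 2 from C, D, E.
That leaves C = 7.
D has just one choice, so D = 4. Strike 4 from E, G.
E's domain is down to {1}, so E = 1.
Determined: C=7, D=4, E=1, F=2. The other variables each still have more than one consistent value. That makes 4.

4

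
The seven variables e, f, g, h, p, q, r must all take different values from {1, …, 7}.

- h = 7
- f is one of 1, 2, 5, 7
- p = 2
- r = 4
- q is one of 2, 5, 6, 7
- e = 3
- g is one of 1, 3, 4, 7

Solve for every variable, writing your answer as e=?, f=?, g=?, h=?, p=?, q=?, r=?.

e=3, f=5, g=1, h=7, p=2, q=6, r=4

e has just one choice, so e = 3. So g can't be 3.
h has just one choice, so h = 7. Eliminate 7 elsewhere: f, g, q.
p must be 2 (only option left). Eliminate 2 elsewhere: f, q.
r's domain is down to {4}, so r = 4. So g can't be 4.
That leaves g = 1. Remove 1 from f.
That leaves f = 5. Strike 5 from q.
That leaves q = 6.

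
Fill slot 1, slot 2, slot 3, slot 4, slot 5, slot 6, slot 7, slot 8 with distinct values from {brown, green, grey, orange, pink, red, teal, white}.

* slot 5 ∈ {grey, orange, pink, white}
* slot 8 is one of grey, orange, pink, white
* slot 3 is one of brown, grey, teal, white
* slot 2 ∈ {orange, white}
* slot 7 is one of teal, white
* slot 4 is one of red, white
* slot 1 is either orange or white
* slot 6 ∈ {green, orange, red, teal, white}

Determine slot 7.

The 8 variables draw from only 8 values {brown, green, grey, orange, pink, red, teal, white}, so each is used; only slot 3 can be brown, hence slot 3 = brown.
The 7 still-open variables together cover exactly {green, grey, orange, pink, red, teal, white} — 7 values for 7 variables — and green appears only in slot 6's list, so slot 6 = green.
The 6 still-open variables together cover exactly {grey, orange, pink, red, teal, white} — 6 values for 6 variables — and red appears only in slot 4's list, so slot 4 = red.
The 5 still-open variables together cover exactly {grey, orange, pink, teal, white} — 5 values for 5 variables — and teal appears only in slot 7's list, so slot 7 = teal.

teal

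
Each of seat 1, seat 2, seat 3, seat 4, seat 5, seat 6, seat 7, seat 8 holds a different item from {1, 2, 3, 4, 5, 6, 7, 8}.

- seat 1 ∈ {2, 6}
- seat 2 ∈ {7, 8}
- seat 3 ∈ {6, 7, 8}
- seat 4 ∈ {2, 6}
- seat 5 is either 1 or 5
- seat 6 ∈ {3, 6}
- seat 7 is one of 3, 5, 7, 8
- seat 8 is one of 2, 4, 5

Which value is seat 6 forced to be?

3

Among the 8 variables, 1 fits only seat 5 (and all 8 values in {1, 2, 3, 4, 5, 6, 7, 8} must be used), so seat 5 = 1.
Among the 7 still-open variables, 4 fits only seat 8 (and all 7 values in {2, 3, 4, 5, 6, 7, 8} must be used), so seat 8 = 4.
The 6 still-open variables together cover exactly {2, 3, 5, 6, 7, 8} — 6 values for 6 variables — and 5 appears only in seat 7's list, so seat 7 = 5.
The 5 still-open variables draw from only 5 values {2, 3, 6, 7, 8}, so each is used; only seat 6 can be 3, hence seat 6 = 3.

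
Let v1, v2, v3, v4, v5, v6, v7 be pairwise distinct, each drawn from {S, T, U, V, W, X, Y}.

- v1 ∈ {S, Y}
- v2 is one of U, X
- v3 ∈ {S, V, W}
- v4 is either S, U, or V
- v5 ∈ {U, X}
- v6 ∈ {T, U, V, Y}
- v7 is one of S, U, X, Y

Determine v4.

Among the 7 variables, T fits only v6 (and all 7 values in {S, T, U, V, W, X, Y} must be used), so v6 = T.
The 6 still-open variables together cover exactly {S, U, V, W, X, Y} — 6 values for 6 variables — and W appears only in v3's list, so v3 = W.
The 5 still-open variables together cover exactly {S, U, V, X, Y} — 5 values for 5 variables — and V appears only in v4's list, so v4 = V.

V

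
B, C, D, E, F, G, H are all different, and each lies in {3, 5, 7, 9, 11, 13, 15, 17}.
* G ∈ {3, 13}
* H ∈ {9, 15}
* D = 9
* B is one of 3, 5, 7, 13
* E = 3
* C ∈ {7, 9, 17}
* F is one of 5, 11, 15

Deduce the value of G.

13

D has just one choice, so D = 9. Strike 9 from C, H.
That leaves E = 3. Strike 3 from B, G.
So G = 13.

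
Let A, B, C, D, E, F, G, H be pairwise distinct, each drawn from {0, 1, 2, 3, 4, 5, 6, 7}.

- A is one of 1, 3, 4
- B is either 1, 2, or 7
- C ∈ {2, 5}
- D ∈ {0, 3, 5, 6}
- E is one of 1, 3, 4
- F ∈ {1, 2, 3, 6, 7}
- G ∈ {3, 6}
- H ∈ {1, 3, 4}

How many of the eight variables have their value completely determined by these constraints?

3

The 8 variables draw from only 8 values {0, 1, 2, 3, 4, 5, 6, 7}, so each is used; only D can be 0, hence D = 0.
The 7 still-open variables together cover exactly {1, 2, 3, 4, 5, 6, 7} — 7 values for 7 variables — and 5 appears only in C's list, so C = 5.
A, E, H between them cover only {1, 3, 4} — a naked triple. Remove those values from B, F, G.
G has just one choice, so G = 6. So F can't be 6.
Determined: C=5, D=0, G=6. The other variables each still have more than one consistent value. That makes 3.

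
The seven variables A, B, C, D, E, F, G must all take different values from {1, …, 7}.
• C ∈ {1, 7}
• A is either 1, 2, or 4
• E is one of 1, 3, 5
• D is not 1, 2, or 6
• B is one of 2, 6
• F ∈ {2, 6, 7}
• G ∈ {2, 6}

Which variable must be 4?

B and G between them cover only {2, 6} — a naked pair. Remove those values from A, F.
F has just one choice, so F = 7. Strike 7 from C, D.
That leaves C = 1. Remove 1 from A, E.
So 4 goes to A.

A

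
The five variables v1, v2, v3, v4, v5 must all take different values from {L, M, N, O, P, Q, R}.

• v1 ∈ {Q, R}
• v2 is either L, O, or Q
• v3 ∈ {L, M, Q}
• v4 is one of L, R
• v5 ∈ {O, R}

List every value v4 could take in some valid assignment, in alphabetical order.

Among the 5 variables, M fits only v3 (and all 5 values in {L, M, O, Q, R} must be used), so v3 = M.
No further eliminations apply; v4 can still be any of L, R.

L, R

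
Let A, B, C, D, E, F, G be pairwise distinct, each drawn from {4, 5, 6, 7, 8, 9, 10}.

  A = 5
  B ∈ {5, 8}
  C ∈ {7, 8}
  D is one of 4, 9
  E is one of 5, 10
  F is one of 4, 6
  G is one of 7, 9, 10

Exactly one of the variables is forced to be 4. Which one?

A must be 5 (only option left). Strike 5 from B, E.
B's domain is down to {8}, so B = 8. Remove 8 from C.
C has just one choice, so C = 7. So G can't be 7.
E must be 10 (only option left). Remove 10 from G.
That leaves G = 9. So D can't be 9.
So 4 goes to D.

D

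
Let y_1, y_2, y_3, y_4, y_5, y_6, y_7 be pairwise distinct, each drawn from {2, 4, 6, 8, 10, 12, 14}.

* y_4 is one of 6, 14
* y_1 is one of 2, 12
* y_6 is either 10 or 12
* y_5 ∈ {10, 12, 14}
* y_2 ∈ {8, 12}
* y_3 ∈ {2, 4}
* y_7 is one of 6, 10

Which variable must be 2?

The 7 variables together cover exactly {2, 4, 6, 8, 10, 12, 14} — 7 values for 7 variables — and 4 appears only in y_3's list, so y_3 = 4.
Among the 6 still-open variables, 2 fits only y_1 (and all 6 values in {2, 6, 8, 10, 12, 14} must be used), so y_1 = 2.

y_1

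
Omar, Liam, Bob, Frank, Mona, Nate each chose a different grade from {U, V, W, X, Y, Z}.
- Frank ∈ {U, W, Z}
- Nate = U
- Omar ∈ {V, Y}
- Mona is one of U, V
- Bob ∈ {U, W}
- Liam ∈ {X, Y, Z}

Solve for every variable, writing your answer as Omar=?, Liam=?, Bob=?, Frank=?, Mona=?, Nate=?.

Omar=Y, Liam=X, Bob=W, Frank=Z, Mona=V, Nate=U

Nate's domain is down to {U}, so Nate = U. Eliminate U elsewhere: Bob, Frank, Mona.
Bob has just one choice, so Bob = W. So Frank can't be W.
Frank must be Z (only option left). Eliminate Z elsewhere: Liam.
Mona's domain is down to {V}, so Mona = V. So Omar can't be V.
Omar must be Y (only option left). Eliminate Y elsewhere: Liam.
Liam's domain is down to {X}, so Liam = X.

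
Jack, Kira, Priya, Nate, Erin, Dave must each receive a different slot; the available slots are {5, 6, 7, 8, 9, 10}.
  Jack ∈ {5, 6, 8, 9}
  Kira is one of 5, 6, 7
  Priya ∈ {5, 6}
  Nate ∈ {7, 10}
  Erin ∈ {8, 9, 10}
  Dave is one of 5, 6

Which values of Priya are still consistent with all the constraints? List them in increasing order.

Priya and Dave share exactly the 2 values {5, 6}; by pigeonhole those values go to them, so strike 5, 6 from Jack, Kira.
Kira must be 7 (only option left). Strike 7 from Nate.
Nate must be 10 (only option left). Eliminate 10 elsewhere: Erin.
No further eliminations apply; Priya can still be any of 5, 6.

5, 6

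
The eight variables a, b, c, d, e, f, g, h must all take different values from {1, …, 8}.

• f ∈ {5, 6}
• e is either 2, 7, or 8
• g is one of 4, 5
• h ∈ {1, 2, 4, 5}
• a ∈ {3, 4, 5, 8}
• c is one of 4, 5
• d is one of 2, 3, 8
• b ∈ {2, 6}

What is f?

6

The 8 variables together cover exactly {1, 2, 3, 4, 5, 6, 7, 8} — 8 values for 8 variables — and 1 appears only in h's list, so h = 1.
The 7 still-open variables draw from only 7 values {2, 3, 4, 5, 6, 7, 8}, so each is used; only e can be 7, hence e = 7.
The 2 variables c and g are confined to {4, 5}, which locks those values in; drop them from a, f.
So f = 6.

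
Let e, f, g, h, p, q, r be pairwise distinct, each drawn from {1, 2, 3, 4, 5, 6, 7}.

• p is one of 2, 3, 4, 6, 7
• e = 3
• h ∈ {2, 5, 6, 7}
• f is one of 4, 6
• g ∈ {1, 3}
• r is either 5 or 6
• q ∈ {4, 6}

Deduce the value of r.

5

e has just one choice, so e = 3. Eliminate 3 elsewhere: g, p.
That leaves g = 1.
f and q share exactly the 2 values {4, 6}; by pigeonhole those values go to them, so strike 4, 6 from h, p, r.
So r = 5.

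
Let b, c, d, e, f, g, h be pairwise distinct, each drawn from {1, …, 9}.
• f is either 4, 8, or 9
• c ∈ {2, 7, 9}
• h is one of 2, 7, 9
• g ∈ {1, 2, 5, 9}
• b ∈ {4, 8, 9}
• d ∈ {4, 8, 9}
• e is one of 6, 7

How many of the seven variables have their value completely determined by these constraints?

The 3 variables b, d, f are confined to {4, 8, 9}, which locks those values in; drop them from c, g, h.
The 2 variables c and h are confined to {2, 7}, which locks those values in; drop them from e, g.
That leaves e = 6.
Determined: e=6. The other variables each still have more than one consistent value. That makes 1.

1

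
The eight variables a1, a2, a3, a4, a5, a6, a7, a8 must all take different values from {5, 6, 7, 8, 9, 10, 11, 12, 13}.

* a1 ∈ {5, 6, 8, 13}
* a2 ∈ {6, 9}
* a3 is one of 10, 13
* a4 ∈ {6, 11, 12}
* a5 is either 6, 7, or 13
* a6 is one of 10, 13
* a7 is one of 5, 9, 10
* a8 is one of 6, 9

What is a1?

a2 and a8 share exactly the 2 values {6, 9}; by pigeonhole those values go to them, so strike 6, 9 from a1, a4, a5, a7.
a3 and a6 between them cover only {10, 13} — a naked pair. Remove those values from a1, a5, a7.
a5 must be 7 (only option left).
That leaves a7 = 5. So a1 can't be 5.
So a1 = 8.

8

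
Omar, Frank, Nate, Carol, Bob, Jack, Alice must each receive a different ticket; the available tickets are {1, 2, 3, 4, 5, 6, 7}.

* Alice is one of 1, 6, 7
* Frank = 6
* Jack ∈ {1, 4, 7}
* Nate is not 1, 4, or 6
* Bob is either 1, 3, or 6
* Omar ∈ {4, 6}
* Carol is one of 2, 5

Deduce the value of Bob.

Frank's domain is down to {6}, so Frank = 6. Strike 6 from Omar, Bob, Alice.
That leaves Omar = 4. Eliminate 4 elsewhere: Jack.
Jack and Alice share exactly the 2 values {1, 7}; by pigeonhole those values go to them, so strike 1, 7 from Nate, Bob.
So Bob = 3.

3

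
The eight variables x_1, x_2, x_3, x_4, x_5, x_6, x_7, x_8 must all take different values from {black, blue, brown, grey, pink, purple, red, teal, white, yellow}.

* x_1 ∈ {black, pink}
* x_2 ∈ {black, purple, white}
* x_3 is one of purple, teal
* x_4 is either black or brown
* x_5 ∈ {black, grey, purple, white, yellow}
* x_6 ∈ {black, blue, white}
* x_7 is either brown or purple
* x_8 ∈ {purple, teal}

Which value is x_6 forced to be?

x_3 and x_8 between them cover only {purple, teal} — a naked pair. Remove those values from x_2, x_5, x_7.
x_7 has just one choice, so x_7 = brown. So x_4 can't be brown.
x_4 must be black (only option left). So x_1, x_2, x_5, x_6 can't be black.
That leaves x_1 = pink.
x_2 must be white (only option left). Eliminate white elsewhere: x_5, x_6.
So x_6 = blue.

blue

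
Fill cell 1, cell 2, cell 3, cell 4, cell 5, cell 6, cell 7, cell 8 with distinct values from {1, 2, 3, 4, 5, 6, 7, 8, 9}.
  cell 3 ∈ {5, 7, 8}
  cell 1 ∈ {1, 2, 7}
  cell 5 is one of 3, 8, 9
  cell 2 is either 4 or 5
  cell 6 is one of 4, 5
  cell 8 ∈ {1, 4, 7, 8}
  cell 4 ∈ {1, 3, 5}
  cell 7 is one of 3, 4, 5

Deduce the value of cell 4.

The 8 variables draw from only 8 values {1, 2, 3, 4, 5, 7, 8, 9}, so each is used; only cell 1 can be 2, hence cell 1 = 2.
The 7 still-open variables together cover exactly {1, 3, 4, 5, 7, 8, 9} — 7 values for 7 variables — and 9 appears only in cell 5's list, so cell 5 = 9.
cell 2 and cell 6 between them cover only {4, 5} — a naked pair. Remove those values from cell 3, cell 4, cell 7, cell 8.
cell 7 has just one choice, so cell 7 = 3. So cell 4 can't be 3.
So cell 4 = 1.

1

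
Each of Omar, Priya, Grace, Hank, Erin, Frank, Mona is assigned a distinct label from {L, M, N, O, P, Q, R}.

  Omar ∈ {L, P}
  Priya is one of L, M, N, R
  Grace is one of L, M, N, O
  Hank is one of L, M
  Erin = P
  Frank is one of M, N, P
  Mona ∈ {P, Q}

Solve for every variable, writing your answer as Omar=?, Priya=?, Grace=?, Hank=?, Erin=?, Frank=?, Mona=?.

Omar=L, Priya=R, Grace=O, Hank=M, Erin=P, Frank=N, Mona=Q

Erin must be P (only option left). Remove P from Omar, Frank, Mona.
That leaves Mona = Q.
Omar must be L (only option left). Strike L from Priya, Grace, Hank.
Hank has just one choice, so Hank = M. Remove M from Priya, Grace, Frank.
That leaves Frank = N. Remove N from Priya, Grace.
Priya has just one choice, so Priya = R.
Grace has just one choice, so Grace = O.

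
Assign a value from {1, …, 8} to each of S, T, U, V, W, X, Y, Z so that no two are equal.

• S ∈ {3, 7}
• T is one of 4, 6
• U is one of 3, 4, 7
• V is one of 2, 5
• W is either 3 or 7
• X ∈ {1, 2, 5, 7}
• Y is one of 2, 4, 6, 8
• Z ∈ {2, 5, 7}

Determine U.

The 8 variables draw from only 8 values {1, 2, 3, 4, 5, 6, 7, 8}, so each is used; only X can be 1, hence X = 1.
The 7 still-open variables together cover exactly {2, 3, 4, 5, 6, 7, 8} — 7 values for 7 variables — and 8 appears only in Y's list, so Y = 8.
Among the 6 still-open variables, 6 fits only T (and all 6 values in {2, 3, 4, 5, 6, 7} must be used), so T = 6.
The 5 still-open variables together cover exactly {2, 3, 4, 5, 7} — 5 values for 5 variables — and 4 appears only in U's list, so U = 4.

4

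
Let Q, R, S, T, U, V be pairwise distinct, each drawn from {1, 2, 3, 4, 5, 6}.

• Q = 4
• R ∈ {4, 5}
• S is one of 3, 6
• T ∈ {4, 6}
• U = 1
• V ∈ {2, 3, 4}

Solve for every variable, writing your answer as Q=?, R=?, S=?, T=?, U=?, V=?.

Q=4, R=5, S=3, T=6, U=1, V=2

Q has just one choice, so Q = 4. Remove 4 from R, T, V.
R has just one choice, so R = 5.
That leaves T = 6. Remove 6 from S.
U's domain is down to {1}, so U = 1.
That leaves S = 3. Remove 3 from V.
That leaves V = 2.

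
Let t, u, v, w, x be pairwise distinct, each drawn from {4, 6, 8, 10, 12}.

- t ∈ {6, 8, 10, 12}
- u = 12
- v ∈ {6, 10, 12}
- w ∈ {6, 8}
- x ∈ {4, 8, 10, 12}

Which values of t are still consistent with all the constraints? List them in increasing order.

6, 8, 10

u's domain is down to {12}, so u = 12. Remove 12 from t, v, x.
Among the 4 still-open variables, 4 fits only x (and all 4 values in {4, 6, 8, 10} must be used), so x = 4.
No further eliminations apply; t can still be any of 6, 8, 10.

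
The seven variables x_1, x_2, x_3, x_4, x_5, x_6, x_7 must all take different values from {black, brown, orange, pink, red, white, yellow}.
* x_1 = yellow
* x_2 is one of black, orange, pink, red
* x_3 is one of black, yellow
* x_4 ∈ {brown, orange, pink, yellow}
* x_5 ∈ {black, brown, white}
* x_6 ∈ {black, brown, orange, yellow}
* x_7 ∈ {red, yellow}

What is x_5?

white

x_1 has just one choice, so x_1 = yellow. Remove yellow from x_3, x_4, x_6, x_7.
x_3's domain is down to {black}, so x_3 = black. Remove black from x_2, x_5, x_6.
x_7's domain is down to {red}, so x_7 = red. Remove red from x_2.
The 4 still-open variables draw from only 4 values {brown, orange, pink, white}, so each is used; only x_5 can be white, hence x_5 = white.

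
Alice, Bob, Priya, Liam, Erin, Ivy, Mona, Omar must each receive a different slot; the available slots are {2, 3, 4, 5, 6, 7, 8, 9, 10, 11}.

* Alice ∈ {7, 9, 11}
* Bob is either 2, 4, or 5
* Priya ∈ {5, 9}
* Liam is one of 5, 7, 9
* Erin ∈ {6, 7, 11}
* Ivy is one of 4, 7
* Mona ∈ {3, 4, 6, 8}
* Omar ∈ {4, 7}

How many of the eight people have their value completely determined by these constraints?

Ivy and Omar share exactly the 2 values {4, 7}; by pigeonhole those values go to them, so strike 4, 7 from Alice, Bob, Liam, Erin, Mona.
Priya and Liam between them cover only {5, 9} — a naked pair. Remove those values from Alice, Bob.
That leaves Alice = 11. Eliminate 11 elsewhere: Erin.
Bob's domain is down to {2}, so Bob = 2.
That leaves Erin = 6. So Mona can't be 6.
Determined: Alice=11, Bob=2, Erin=6. The other people each still have more than one consistent value. That makes 3.

3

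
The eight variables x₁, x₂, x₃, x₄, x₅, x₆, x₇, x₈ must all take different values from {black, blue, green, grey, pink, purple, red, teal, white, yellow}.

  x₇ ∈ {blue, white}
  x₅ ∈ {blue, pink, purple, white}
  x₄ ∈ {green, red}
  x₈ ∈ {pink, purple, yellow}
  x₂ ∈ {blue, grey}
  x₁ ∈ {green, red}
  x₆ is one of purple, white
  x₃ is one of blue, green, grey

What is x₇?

white

Among the 8 variables, yellow fits only x₈ (and all 8 values in {blue, green, grey, pink, purple, red, white, yellow} must be used), so x₈ = yellow.
The 7 still-open variables together cover exactly {blue, green, grey, pink, purple, red, white} — 7 values for 7 variables — and pink appears only in x₅'s list, so x₅ = pink.
The 6 still-open variables together cover exactly {blue, green, grey, purple, red, white} — 6 values for 6 variables — and purple appears only in x₆'s list, so x₆ = purple.
The 5 still-open variables together cover exactly {blue, green, grey, red, white} — 5 values for 5 variables — and white appears only in x₇'s list, so x₇ = white.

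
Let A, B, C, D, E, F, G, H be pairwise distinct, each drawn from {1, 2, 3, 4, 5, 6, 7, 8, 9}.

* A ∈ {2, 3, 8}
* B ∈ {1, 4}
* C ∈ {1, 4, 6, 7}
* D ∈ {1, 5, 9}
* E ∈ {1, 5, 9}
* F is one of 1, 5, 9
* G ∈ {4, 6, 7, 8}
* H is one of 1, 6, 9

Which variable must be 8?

D, E, F between them cover only {1, 5, 9} — a naked triple. Remove those values from B, C, H.
B has just one choice, so B = 4. Strike 4 from C, G.
H has just one choice, so H = 6. Remove 6 from C, G.
That leaves C = 7. Remove 7 from G.
So 8 goes to G.

G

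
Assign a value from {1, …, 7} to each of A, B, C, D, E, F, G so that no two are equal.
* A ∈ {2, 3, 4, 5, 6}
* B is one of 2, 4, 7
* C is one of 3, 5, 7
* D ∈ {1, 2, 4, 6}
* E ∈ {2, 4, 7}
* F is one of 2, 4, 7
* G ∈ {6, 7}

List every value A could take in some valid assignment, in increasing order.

3, 5

Among the 7 variables, 1 fits only D (and all 7 values in {1, 2, 3, 4, 5, 6, 7} must be used), so D = 1.
B, E, F share exactly the 3 values {2, 4, 7}; by pigeonhole those values go to them, so strike 2, 4, 7 from A, C, G.
That leaves G = 6. Remove 6 from A.
No further eliminations apply; A can still be any of 3, 5.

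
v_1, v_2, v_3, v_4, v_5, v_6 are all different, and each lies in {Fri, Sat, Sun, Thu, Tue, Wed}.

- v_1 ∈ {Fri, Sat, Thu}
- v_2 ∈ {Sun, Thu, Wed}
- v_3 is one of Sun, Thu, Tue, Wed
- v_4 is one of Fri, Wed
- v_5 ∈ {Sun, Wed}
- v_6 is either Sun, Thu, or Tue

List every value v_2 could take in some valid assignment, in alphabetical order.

Sun, Thu, Wed

Among the 6 variables, Sat fits only v_1 (and all 6 values in {Fri, Sat, Sun, Thu, Tue, Wed} must be used), so v_1 = Sat.
Among the 5 still-open variables, Fri fits only v_4 (and all 5 values in {Fri, Sun, Thu, Tue, Wed} must be used), so v_4 = Fri.
No further eliminations apply; v_2 can still be any of Sun, Thu, Wed.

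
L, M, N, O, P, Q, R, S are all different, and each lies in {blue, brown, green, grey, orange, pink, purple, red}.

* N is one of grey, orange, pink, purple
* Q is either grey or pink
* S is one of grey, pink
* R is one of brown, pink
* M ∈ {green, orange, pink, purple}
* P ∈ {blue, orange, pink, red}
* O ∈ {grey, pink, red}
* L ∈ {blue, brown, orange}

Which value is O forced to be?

The 8 variables together cover exactly {blue, brown, green, grey, orange, pink, purple, red} — 8 values for 8 variables — and green appears only in M's list, so M = green.
The 7 still-open variables together cover exactly {blue, brown, grey, orange, pink, purple, red} — 7 values for 7 variables — and purple appears only in N's list, so N = purple.
Q and S between them cover only {grey, pink} — a naked pair. Remove those values from O, P, R.
So O = red.

red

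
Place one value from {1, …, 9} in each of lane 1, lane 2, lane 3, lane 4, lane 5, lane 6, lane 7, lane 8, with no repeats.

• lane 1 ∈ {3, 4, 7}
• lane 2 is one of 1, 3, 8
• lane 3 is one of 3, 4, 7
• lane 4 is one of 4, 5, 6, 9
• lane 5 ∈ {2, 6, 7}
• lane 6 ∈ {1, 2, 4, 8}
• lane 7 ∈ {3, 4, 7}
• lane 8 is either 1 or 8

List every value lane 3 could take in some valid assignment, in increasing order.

lane 1, lane 3, lane 7 between them cover only {3, 4, 7} — a naked triple. Remove those values from lane 2, lane 4, lane 5, lane 6.
lane 2 and lane 8 between them cover only {1, 8} — a naked pair. Remove those values from lane 6.
lane 6 must be 2 (only option left). Remove 2 from lane 5.
lane 5 has just one choice, so lane 5 = 6. Strike 6 from lane 4.
No further eliminations apply; lane 3 can still be any of 3, 4, 7.

3, 4, 7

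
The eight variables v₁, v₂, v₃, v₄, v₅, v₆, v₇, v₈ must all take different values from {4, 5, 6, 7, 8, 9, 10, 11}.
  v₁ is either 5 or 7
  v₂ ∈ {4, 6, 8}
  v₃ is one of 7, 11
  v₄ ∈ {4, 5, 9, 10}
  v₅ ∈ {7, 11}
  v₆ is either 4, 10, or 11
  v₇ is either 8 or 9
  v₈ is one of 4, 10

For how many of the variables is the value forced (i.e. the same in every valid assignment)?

The 8 variables draw from only 8 values {4, 5, 6, 7, 8, 9, 10, 11}, so each is used; only v₂ can be 6, hence v₂ = 6.
The 7 still-open variables draw from only 7 values {4, 5, 7, 8, 9, 10, 11}, so each is used; only v₇ can be 8, hence v₇ = 8.
The 6 still-open variables together cover exactly {4, 5, 7, 9, 10, 11} — 6 values for 6 variables — and 9 appears only in v₄'s list, so v₄ = 9.
The 5 still-open variables draw from only 5 values {4, 5, 7, 10, 11}, so each is used; only v₁ can be 5, hence v₁ = 5.
v₃ and v₅ share exactly the 2 values {7, 11}; by pigeonhole those values go to them, so strike 7, 11 from v₆.
Determined: v₁=5, v₂=6, v₄=9, v₇=8. The other variables each still have more than one consistent value. That makes 4.

4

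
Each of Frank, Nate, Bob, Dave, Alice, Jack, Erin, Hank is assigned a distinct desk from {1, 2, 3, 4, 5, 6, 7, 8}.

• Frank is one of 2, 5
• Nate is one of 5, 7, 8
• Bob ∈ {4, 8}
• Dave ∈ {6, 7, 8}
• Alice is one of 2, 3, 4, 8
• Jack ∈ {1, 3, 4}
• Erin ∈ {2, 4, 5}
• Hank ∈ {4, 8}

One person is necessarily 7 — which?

The 8 variables together cover exactly {1, 2, 3, 4, 5, 6, 7, 8} — 8 values for 8 variables — and 1 appears only in Jack's list, so Jack = 1.
Among the 7 still-open variables, 3 fits only Alice (and all 7 values in {2, 3, 4, 5, 6, 7, 8} must be used), so Alice = 3.
The 6 still-open variables draw from only 6 values {2, 4, 5, 6, 7, 8}, so each is used; only Dave can be 6, hence Dave = 6.
The 5 still-open variables draw from only 5 values {2, 4, 5, 7, 8}, so each is used; only Nate can be 7, hence Nate = 7.

Nate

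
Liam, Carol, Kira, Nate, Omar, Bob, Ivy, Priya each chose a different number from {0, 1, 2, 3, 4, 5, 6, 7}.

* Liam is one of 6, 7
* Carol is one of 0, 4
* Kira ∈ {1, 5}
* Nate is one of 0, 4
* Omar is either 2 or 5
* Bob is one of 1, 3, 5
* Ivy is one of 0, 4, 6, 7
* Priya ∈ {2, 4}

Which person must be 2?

Priya

Among the 8 variables, 3 fits only Bob (and all 8 values in {0, 1, 2, 3, 4, 5, 6, 7} must be used), so Bob = 3.
The 7 still-open variables together cover exactly {0, 1, 2, 4, 5, 6, 7} — 7 values for 7 variables — and 1 appears only in Kira's list, so Kira = 1.
Among the 6 still-open variables, 5 fits only Omar (and all 6 values in {0, 2, 4, 5, 6, 7} must be used), so Omar = 5.
The 5 still-open variables together cover exactly {0, 2, 4, 6, 7} — 5 values for 5 variables — and 2 appears only in Priya's list, so Priya = 2.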